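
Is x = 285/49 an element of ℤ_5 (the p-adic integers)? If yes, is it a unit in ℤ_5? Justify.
x ∈ ℤ_5 but not a unit; v_5(x) = 1 > 0

ℤ_5 = {x ∈ ℚ_5 : v_5(x) ≥ 0} and ℤ_5^× = {x ∈ ℤ_5 : v_5(x) = 0}. Here v_5(285/49) = v_5(num) − v_5(den) = 1; compare against these criteria.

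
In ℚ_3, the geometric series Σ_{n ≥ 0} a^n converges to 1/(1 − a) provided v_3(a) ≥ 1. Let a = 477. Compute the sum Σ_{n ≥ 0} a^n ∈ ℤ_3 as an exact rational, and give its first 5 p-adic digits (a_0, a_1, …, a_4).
Σ a^n = 1/(1 − a) = -1/476;  first 5 digits = (1, 0, 2, 2, 0)

v_3(a) = 2 ≥ 1, so the series converges in ℤ_3 to 1/(1 − a) = 1/(1 − 477) = -1/476. Expand this rational in ℤ_3: compute digits iteratively via d_i = x_i mod 3, x_{i+1} = (x_i − d_i)/3. The first 5 digits are (1, 0, 2, 2, 0).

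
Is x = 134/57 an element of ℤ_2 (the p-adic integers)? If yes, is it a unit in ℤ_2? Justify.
x ∈ ℤ_2 but not a unit; v_2(x) = 1 > 0

ℤ_2 = {x ∈ ℚ_2 : v_2(x) ≥ 0} and ℤ_2^× = {x ∈ ℤ_2 : v_2(x) = 0}. Here v_2(134/57) = v_2(num) − v_2(den) = 1; compare against these criteria.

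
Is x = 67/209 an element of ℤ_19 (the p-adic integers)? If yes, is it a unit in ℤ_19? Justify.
x ∉ ℤ_19 (v_19(x) = -1 < 0)

ℤ_19 = {x ∈ ℚ_19 : v_19(x) ≥ 0} and ℤ_19^× = {x ∈ ℤ_19 : v_19(x) = 0}. Here v_19(67/209) = v_19(num) − v_19(den) = -1; compare against these criteria.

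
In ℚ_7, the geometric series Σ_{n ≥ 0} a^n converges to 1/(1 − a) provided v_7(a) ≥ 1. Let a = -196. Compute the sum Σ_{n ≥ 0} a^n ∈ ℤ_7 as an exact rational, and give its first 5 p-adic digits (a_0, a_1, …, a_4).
Σ a^n = 1/(1 − a) = 1/197;  first 5 digits = (1, 0, 3, 6, 1)

v_7(a) = 2 ≥ 1, so the series converges in ℤ_7 to 1/(1 − a) = 1/(1 − (-196)) = 1/197. Expand this rational in ℤ_7: compute digits iteratively via d_i = x_i mod 7, x_{i+1} = (x_i − d_i)/7. The first 5 digits are (1, 0, 3, 6, 1).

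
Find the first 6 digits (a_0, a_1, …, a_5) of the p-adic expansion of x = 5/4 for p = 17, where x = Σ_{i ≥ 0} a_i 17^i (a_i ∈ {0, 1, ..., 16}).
(a_0, …, a_5) = (14, 12, 12, 12, 12, 12)

v_17(5/4) = 0 (numerator and denominator both coprime to 17), so x ∈ ℤ_17^×. Compute digits iteratively via a_i = x_i mod 17, x_{i+1} = (x_i − a_i)/17, with x_0 = x:
  x_0 = 5/4;  a_0 = 14;  x_1 = (x_0 − 14)/17 = -3/4
  x_1 = -3/4;  a_1 = 12;  x_2 = (x_1 − 12)/17 = -3/4
  x_2 = -3/4;  a_2 = 12;  x_3 = (x_2 − 12)/17 = -3/4
  x_3 = -3/4;  a_3 = 12;  x_4 = (x_3 − 12)/17 = -3/4
  x_4 = -3/4;  a_4 = 12;  x_5 = (x_4 − 12)/17 = -3/4
  x_5 = -3/4;  a_5 = 12;  x_6 = (x_5 − 12)/17 = -3/4
Digits: (14, 12, 12, 12, 12, 12).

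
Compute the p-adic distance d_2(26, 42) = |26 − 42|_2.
d_2(26, 42) = 1/16

Step 1 — x − y = 26 − 42 = -16. Step 2 — v_2(-16) = 4 (factor: -16 = −(2^4 · 1); the sign does not affect v_p). Step 3 — |x − y|_2 = 2^{-4} = 1/16.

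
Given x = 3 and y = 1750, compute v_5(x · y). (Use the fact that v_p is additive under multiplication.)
v_5(5250) = 3

v_p(x) = 0 (factor: 3 = 5^0 · 3); v_p(y) = 3 (factor: 1750 = 5^3 · 14). Additivity: v_p(xy) = v_p(x) + v_p(y) = 0 + 3 = 3. (Direct check: xy = 5250 = 5^3 · (42).)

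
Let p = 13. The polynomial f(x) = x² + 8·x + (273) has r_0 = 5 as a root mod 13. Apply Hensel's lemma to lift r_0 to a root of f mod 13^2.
r_1 = 5 (mod 169)

Hensel: r_{i+1} = r_i − f(r_i)·(f′(r_i))^{-1} mod 13^{i+2}, f′(x) = 2x + 8. Iterate:
  r_0 = 5 (mod 13)
  r_1 = 5 (mod 169)
Final: r = 5 satisfies f(r) ≡ 0 mod 13^2.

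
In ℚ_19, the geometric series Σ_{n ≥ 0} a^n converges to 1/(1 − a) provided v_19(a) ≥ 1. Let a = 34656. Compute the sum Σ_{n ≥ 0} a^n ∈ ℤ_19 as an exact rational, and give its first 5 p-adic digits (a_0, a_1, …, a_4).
Σ a^n = 1/(1 − a) = -1/34655;  first 5 digits = (1, 0, 1, 5, 1)

v_19(a) = 2 ≥ 1, so the series converges in ℤ_19 to 1/(1 − a) = 1/(1 − 34656) = -1/34655. Expand this rational in ℤ_19: compute digits iteratively via d_i = x_i mod 19, x_{i+1} = (x_i − d_i)/19. The first 5 digits are (1, 0, 1, 5, 1).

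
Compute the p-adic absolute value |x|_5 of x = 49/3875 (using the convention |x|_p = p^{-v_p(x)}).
|49/3875|_5 = 125

Step 1 — compute v_5(x) by factoring powers of 5 out of the numerator and denominator: v_5(49/3875) = -3. Step 2 — apply |x|_p = p^{-v_p(x)} = 5^{3} = 125.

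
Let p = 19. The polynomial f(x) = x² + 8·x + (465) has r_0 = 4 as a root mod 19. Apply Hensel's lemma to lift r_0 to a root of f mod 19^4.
r_3 = 11005 (mod 130321)

Hensel: r_{i+1} = r_i − f(r_i)·(f′(r_i))^{-1} mod 19^{i+2}, f′(x) = 2x + 8. Iterate:
  r_0 = 4 (mod 19)
  r_1 = 175 (mod 361)
  r_2 = 4146 (mod 6859)
  r_3 = 11005 (mod 130321)
Final: r = 11005 satisfies f(r) ≡ 0 mod 19^4.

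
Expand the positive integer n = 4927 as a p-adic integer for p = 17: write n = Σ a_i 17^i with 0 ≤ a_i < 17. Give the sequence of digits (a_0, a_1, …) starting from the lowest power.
(a_0, a_1, …) = (14, 0, 0, 1)

Repeated division by 17 gives the digits low-to-high: 4927 = 14 + 1·17^3. Digit sequence: (14, 0, 0, 1).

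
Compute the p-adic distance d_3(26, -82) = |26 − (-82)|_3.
d_3(26, -82) = 1/27

Step 1 — x − y = 26 − (-82) = 108. Step 2 — v_3(108) = 3 (factor: 108 = (3^3 · 4); the sign does not affect v_p). Step 3 — |x − y|_3 = 3^{-3} = 1/27.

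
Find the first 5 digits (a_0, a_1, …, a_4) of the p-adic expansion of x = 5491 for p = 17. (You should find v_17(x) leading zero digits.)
(a_0, …, a_4) = (0, 0, 2, 1, 0)

v_17(5491) = 2, so a_0 = ... = a_1 = 0. Factor out: x = 17^2 · u with u = 19 a unit in ℤ_17. Expand u iteratively via a_{v+i} = u_i mod 17, u_{i+1} = (u_i − a_{v+i})/17:
  u_0 = 19;  a_2 = 2;  u_1 = (u_0 − 2)/17 = 1
  u_1 = 1;  a_3 = 1;  u_2 = (u_1 − 1)/17 = 0
  u_2 = 0;  a_4 = 0;  u_3 = (u_2 − 0)/17 = 0
Digits: (0, 0, 2, 1, 0).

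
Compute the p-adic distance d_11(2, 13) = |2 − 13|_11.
d_11(2, 13) = 1/11

Step 1 — x − y = 2 − 13 = -11. Step 2 — v_11(-11) = 1 (factor: -11 = −(11^1 · 1); the sign does not affect v_p). Step 3 — |x − y|_11 = 11^{-1} = 1/11.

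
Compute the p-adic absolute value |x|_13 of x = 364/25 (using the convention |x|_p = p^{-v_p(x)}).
|364/25|_13 = 1/13

Step 1 — compute v_13(x) by factoring powers of 13 out of the numerator and denominator: v_13(364/25) = 1. Step 2 — apply |x|_p = p^{-v_p(x)} = 13^{-1} = 1/13.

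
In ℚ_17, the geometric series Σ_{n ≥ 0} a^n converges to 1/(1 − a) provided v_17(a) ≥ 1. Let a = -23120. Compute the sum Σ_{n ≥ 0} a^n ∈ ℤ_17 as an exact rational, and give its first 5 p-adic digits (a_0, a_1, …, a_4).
Σ a^n = 1/(1 − a) = 1/23121;  first 5 digits = (1, 0, 5, 12, 7)

v_17(a) = 2 ≥ 1, so the series converges in ℤ_17 to 1/(1 − a) = 1/(1 − (-23120)) = 1/23121. Expand this rational in ℤ_17: compute digits iteratively via d_i = x_i mod 17, x_{i+1} = (x_i − d_i)/17. The first 5 digits are (1, 0, 5, 12, 7).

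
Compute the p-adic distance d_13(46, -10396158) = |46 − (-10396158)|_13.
d_13(46, -10396158) = 1/371293

Step 1 — x − y = 46 − (-10396158) = 10396204. Step 2 — v_13(10396204) = 5 (factor: 10396204 = (13^5 · 28); the sign does not affect v_p). Step 3 — |x − y|_13 = 13^{-5} = 1/371293.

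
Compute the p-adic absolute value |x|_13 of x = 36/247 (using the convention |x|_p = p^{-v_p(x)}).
|36/247|_13 = 13

Step 1 — compute v_13(x) by factoring powers of 13 out of the numerator and denominator: v_13(36/247) = -1. Step 2 — apply |x|_p = p^{-v_p(x)} = 13^{1} = 13.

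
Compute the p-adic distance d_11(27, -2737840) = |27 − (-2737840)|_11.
d_11(27, -2737840) = 1/161051

Step 1 — x − y = 27 − (-2737840) = 2737867. Step 2 — v_11(2737867) = 5 (factor: 2737867 = (11^5 · 17); the sign does not affect v_p). Step 3 — |x − y|_11 = 11^{-5} = 1/161051.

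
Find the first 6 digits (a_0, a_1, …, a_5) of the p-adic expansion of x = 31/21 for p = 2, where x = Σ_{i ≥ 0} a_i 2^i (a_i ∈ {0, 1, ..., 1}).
(a_0, …, a_5) = (1, 1, 0, 0, 0, 1)

v_2(31/21) = 0 (numerator and denominator both coprime to 2), so x ∈ ℤ_2^×. Compute digits iteratively via a_i = x_i mod 2, x_{i+1} = (x_i − a_i)/2, with x_0 = x:
  x_0 = 31/21;  a_0 = 1;  x_1 = (x_0 − 1)/2 = 5/21
  x_1 = 5/21;  a_1 = 1;  x_2 = (x_1 − 1)/2 = -8/21
  x_2 = -8/21;  a_2 = 0;  x_3 = (x_2 − 0)/2 = -4/21
  x_3 = -4/21;  a_3 = 0;  x_4 = (x_3 − 0)/2 = -2/21
  x_4 = -2/21;  a_4 = 0;  x_5 = (x_4 − 0)/2 = -1/21
  x_5 = -1/21;  a_5 = 1;  x_6 = (x_5 − 1)/2 = -11/21
Digits: (1, 1, 0, 0, 0, 1).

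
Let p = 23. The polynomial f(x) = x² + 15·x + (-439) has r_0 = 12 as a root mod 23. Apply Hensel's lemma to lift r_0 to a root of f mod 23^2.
r_1 = 449 (mod 529)

Hensel: r_{i+1} = r_i − f(r_i)·(f′(r_i))^{-1} mod 23^{i+2}, f′(x) = 2x + 15. Iterate:
  r_0 = 12 (mod 23)
  r_1 = 449 (mod 529)
Final: r = 449 satisfies f(r) ≡ 0 mod 23^2.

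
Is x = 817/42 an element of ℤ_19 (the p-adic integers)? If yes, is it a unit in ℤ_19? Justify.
x ∈ ℤ_19 but not a unit; v_19(x) = 1 > 0

ℤ_19 = {x ∈ ℚ_19 : v_19(x) ≥ 0} and ℤ_19^× = {x ∈ ℤ_19 : v_19(x) = 0}. Here v_19(817/42) = v_19(num) − v_19(den) = 1; compare against these criteria.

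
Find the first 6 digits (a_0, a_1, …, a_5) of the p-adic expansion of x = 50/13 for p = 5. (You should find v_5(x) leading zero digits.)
(a_0, …, a_5) = (0, 0, 4, 0, 1, 4)

v_5(50/13) = 2, so a_0 = ... = a_1 = 0. Factor out: x = 5^2 · u with u = 2/13 a unit in ℤ_5. Expand u iteratively via a_{v+i} = u_i mod 5, u_{i+1} = (u_i − a_{v+i})/5:
  u_0 = 2/13;  a_2 = 4;  u_1 = (u_0 − 4)/5 = -10/13
  u_1 = -10/13;  a_3 = 0;  u_2 = (u_1 − 0)/5 = -2/13
  u_2 = -2/13;  a_4 = 1;  u_3 = (u_2 − 1)/5 = -3/13
  u_3 = -3/13;  a_5 = 4;  u_4 = (u_3 − 4)/5 = -11/13
Digits: (0, 0, 4, 0, 1, 4).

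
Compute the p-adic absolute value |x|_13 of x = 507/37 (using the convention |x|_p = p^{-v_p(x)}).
|507/37|_13 = 1/169

Step 1 — compute v_13(x) by factoring powers of 13 out of the numerator and denominator: v_13(507/37) = 2. Step 2 — apply |x|_p = p^{-v_p(x)} = 13^{-2} = 1/169.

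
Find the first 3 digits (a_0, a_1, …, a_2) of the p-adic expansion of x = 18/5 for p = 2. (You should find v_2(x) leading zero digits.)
(a_0, …, a_2) = (0, 1, 0)

v_2(18/5) = 1, so a_0 = ... = a_0 = 0. Factor out: x = 2^1 · u with u = 9/5 a unit in ℤ_2. Expand u iteratively via a_{v+i} = u_i mod 2, u_{i+1} = (u_i − a_{v+i})/2:
  u_0 = 9/5;  a_1 = 1;  u_1 = (u_0 − 1)/2 = 2/5
  u_1 = 2/5;  a_2 = 0;  u_2 = (u_1 − 0)/2 = 1/5
Digits: (0, 1, 0).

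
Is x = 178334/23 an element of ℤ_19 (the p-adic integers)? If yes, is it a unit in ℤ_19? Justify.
x ∈ ℤ_19 but not a unit; v_19(x) = 3 > 0

ℤ_19 = {x ∈ ℚ_19 : v_19(x) ≥ 0} and ℤ_19^× = {x ∈ ℤ_19 : v_19(x) = 0}. Here v_19(178334/23) = v_19(num) − v_19(den) = 3; compare against these criteria.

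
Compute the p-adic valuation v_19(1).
v_19(1) = 0

v_19(n) is the largest exponent k such that 19^k divides n. Factor out: 1 = 19^0 · 1. (Sign doesn't affect v_p.) So v_19(1) = 0.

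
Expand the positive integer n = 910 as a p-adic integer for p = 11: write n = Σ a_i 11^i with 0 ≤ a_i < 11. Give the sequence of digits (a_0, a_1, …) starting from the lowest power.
(a_0, a_1, …) = (8, 5, 7)

Repeated division by 11 gives the digits low-to-high: 910 = 8 + 5·11^1 + 7·11^2. Digit sequence: (8, 5, 7).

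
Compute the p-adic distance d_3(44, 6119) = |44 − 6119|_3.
d_3(44, 6119) = 1/243

Step 1 — x − y = 44 − 6119 = -6075. Step 2 — v_3(-6075) = 5 (factor: -6075 = −(3^5 · 25); the sign does not affect v_p). Step 3 — |x − y|_3 = 3^{-5} = 1/243.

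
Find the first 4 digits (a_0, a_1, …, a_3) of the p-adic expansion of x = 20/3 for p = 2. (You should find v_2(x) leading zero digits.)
(a_0, …, a_3) = (0, 0, 1, 1)

v_2(20/3) = 2, so a_0 = ... = a_1 = 0. Factor out: x = 2^2 · u with u = 5/3 a unit in ℤ_2. Expand u iteratively via a_{v+i} = u_i mod 2, u_{i+1} = (u_i − a_{v+i})/2:
  u_0 = 5/3;  a_2 = 1;  u_1 = (u_0 − 1)/2 = 1/3
  u_1 = 1/3;  a_3 = 1;  u_2 = (u_1 − 1)/2 = -1/3
Digits: (0, 0, 1, 1).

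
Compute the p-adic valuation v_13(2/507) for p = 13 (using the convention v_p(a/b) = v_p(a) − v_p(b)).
v_13(2/507) = -2

Factor powers of 13 from the numerator and denominator of the reduced fraction: 2 = 13^0 · 2 and 507 = 13^2 · 3. Apply v_p(a/b) = v_p(a) − v_p(b): v_13(2/507) = 0 − 2 = -2.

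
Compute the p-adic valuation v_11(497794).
v_11(497794) = 4

v_11(n) is the largest exponent k such that 11^k divides n. Factor out: 497794 = 11^4 · 34. (Sign doesn't affect v_p.) So v_11(497794) = 4.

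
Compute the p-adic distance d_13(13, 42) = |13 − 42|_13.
d_13(13, 42) = 1

Step 1 — x − y = 13 − 42 = -29. Step 2 — v_13(-29) = 0 (factor: -29 = −(13^0 · 29); the sign does not affect v_p). Step 3 — |x − y|_13 = 13^{0} = 1.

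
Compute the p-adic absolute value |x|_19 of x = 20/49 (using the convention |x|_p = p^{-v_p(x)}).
|20/49|_19 = 1

Step 1 — compute v_19(x) by factoring powers of 19 out of the numerator and denominator: v_19(20/49) = 0. Step 2 — apply |x|_p = p^{-v_p(x)} = 19^{0} = 1.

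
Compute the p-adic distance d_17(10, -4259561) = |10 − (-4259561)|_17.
d_17(10, -4259561) = 1/1419857

Step 1 — x − y = 10 − (-4259561) = 4259571. Step 2 — v_17(4259571) = 5 (factor: 4259571 = (17^5 · 3); the sign does not affect v_p). Step 3 — |x − y|_17 = 17^{-5} = 1/1419857.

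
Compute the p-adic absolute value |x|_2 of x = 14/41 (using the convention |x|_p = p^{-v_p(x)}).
|14/41|_2 = 1/2

Step 1 — compute v_2(x) by factoring powers of 2 out of the numerator and denominator: v_2(14/41) = 1. Step 2 — apply |x|_p = p^{-v_p(x)} = 2^{-1} = 1/2.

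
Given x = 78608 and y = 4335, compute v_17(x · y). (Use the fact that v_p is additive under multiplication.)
v_17(340765680) = 5

v_p(x) = 3 (factor: 78608 = 17^3 · 16); v_p(y) = 2 (factor: 4335 = 17^2 · 15). Additivity: v_p(xy) = v_p(x) + v_p(y) = 3 + 2 = 5. (Direct check: xy = 340765680 = 17^5 · (240).)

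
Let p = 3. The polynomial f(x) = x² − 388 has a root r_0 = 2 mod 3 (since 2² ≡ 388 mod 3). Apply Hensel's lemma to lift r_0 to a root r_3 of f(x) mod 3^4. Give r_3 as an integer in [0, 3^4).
r_3 = 8 (mod 81)

Hensel's recurrence: r_{i+1} = r_i − f(r_i)·(f′(r_i))^{-1} mod 3^{i+2}, with f′(x) = 2x. Iterate:
  r_0 = 2 (mod 3)
  r_1 = 8 (mod 9)
  r_2 = 8 (mod 27)
  r_3 = 8 (mod 81)
Final: r_3 = 8, and one checks f(r_3) ≡ 0 mod 3^4.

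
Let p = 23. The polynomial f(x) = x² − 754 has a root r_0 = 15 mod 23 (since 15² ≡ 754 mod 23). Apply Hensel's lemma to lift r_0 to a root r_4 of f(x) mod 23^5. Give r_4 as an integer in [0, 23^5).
r_4 = 4859938 (mod 6436343)

Hensel's recurrence: r_{i+1} = r_i − f(r_i)·(f′(r_i))^{-1} mod 23^{i+2}, with f′(x) = 2x. Iterate:
  r_0 = 15 (mod 23)
  r_1 = 15 (mod 529)
  r_2 = 5305 (mod 12167)
  r_3 = 102641 (mod 279841)
  r_4 = 4859938 (mod 6436343)
Final: r_4 = 4859938, and one checks f(r_4) ≡ 0 mod 23^5.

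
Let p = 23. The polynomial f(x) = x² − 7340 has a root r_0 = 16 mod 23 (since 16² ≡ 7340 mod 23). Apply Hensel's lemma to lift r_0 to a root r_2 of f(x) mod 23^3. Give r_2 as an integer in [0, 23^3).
r_2 = 7445 (mod 12167)

Hensel's recurrence: r_{i+1} = r_i − f(r_i)·(f′(r_i))^{-1} mod 23^{i+2}, with f′(x) = 2x. Iterate:
  r_0 = 16 (mod 23)
  r_1 = 39 (mod 529)
  r_2 = 7445 (mod 12167)
Final: r_2 = 7445, and one checks f(r_2) ≡ 0 mod 23^3.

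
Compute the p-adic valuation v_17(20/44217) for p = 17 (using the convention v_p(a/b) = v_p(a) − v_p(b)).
v_17(20/44217) = -3

Factor powers of 17 from the numerator and denominator of the reduced fraction: 20 = 17^0 · 20 and 44217 = 17^3 · 9. Apply v_p(a/b) = v_p(a) − v_p(b): v_17(20/44217) = 0 − 3 = -3.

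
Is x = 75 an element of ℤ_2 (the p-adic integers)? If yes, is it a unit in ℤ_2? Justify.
x ∈ ℤ_2^× (unit); v_2(x) = 0

ℤ_2 = {x ∈ ℚ_2 : v_2(x) ≥ 0} and ℤ_2^× = {x ∈ ℤ_2 : v_2(x) = 0}. Here v_2(75) = v_2(num) − v_2(den) = 0; compare against these criteria.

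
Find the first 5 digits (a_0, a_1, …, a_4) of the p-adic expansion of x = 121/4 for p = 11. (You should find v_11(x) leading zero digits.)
(a_0, …, a_4) = (0, 0, 3, 8, 2)

v_11(121/4) = 2, so a_0 = ... = a_1 = 0. Factor out: x = 11^2 · u with u = 1/4 a unit in ℤ_11. Expand u iteratively via a_{v+i} = u_i mod 11, u_{i+1} = (u_i − a_{v+i})/11:
  u_0 = 1/4;  a_2 = 3;  u_1 = (u_0 − 3)/11 = -1/4
  u_1 = -1/4;  a_3 = 8;  u_2 = (u_1 − 8)/11 = -3/4
  u_2 = -3/4;  a_4 = 2;  u_3 = (u_2 − 2)/11 = -1/4
Digits: (0, 0, 3, 8, 2).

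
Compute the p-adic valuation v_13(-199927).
v_13(-199927) = 4

v_13(n) is the largest exponent k such that 13^k divides n. Factor out: -199927 = -13^4 · 7. (Sign doesn't affect v_p.) So v_13(-199927) = 4.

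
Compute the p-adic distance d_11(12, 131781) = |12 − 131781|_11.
d_11(12, 131781) = 1/14641

Step 1 — x − y = 12 − 131781 = -131769. Step 2 — v_11(-131769) = 4 (factor: -131769 = −(11^4 · 9); the sign does not affect v_p). Step 3 — |x − y|_11 = 11^{-4} = 1/14641.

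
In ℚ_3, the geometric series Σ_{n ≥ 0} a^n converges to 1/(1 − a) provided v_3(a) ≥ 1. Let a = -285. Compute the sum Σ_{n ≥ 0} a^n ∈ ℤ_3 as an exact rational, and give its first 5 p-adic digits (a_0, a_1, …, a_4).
Σ a^n = 1/(1 − a) = 1/286;  first 5 digits = (1, 1, 2, 1, 1)

v_3(a) = 1 ≥ 1, so the series converges in ℤ_3 to 1/(1 − a) = 1/(1 − (-285)) = 1/286. Expand this rational in ℤ_3: compute digits iteratively via d_i = x_i mod 3, x_{i+1} = (x_i − d_i)/3. The first 5 digits are (1, 1, 2, 1, 1).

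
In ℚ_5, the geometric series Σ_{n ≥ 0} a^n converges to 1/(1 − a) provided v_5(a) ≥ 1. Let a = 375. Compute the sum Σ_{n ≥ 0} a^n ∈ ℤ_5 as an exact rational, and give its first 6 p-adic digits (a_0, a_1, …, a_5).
Σ a^n = 1/(1 − a) = -1/374;  first 6 digits = (1, 0, 0, 3, 0, 0)

v_5(a) = 3 ≥ 1, so the series converges in ℤ_5 to 1/(1 − a) = 1/(1 − 375) = -1/374. Expand this rational in ℤ_5: compute digits iteratively via d_i = x_i mod 5, x_{i+1} = (x_i − d_i)/5. The first 6 digits are (1, 0, 0, 3, 0, 0).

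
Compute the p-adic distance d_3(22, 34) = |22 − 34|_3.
d_3(22, 34) = 1/3

Step 1 — x − y = 22 − 34 = -12. Step 2 — v_3(-12) = 1 (factor: -12 = −(3^1 · 4); the sign does not affect v_p). Step 3 — |x − y|_3 = 3^{-1} = 1/3.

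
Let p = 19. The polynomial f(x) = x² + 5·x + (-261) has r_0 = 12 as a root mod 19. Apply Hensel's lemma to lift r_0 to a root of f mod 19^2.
r_1 = 126 (mod 361)

Hensel: r_{i+1} = r_i − f(r_i)·(f′(r_i))^{-1} mod 19^{i+2}, f′(x) = 2x + 5. Iterate:
  r_0 = 12 (mod 19)
  r_1 = 126 (mod 361)
Final: r = 126 satisfies f(r) ≡ 0 mod 19^2.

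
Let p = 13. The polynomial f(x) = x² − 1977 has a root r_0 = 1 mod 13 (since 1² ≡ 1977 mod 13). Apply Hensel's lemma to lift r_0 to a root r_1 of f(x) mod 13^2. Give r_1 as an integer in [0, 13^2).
r_1 = 144 (mod 169)

Hensel's recurrence: r_{i+1} = r_i − f(r_i)·(f′(r_i))^{-1} mod 13^{i+2}, with f′(x) = 2x. Iterate:
  r_0 = 1 (mod 13)
  r_1 = 144 (mod 169)
Final: r_1 = 144, and one checks f(r_1) ≡ 0 mod 13^2.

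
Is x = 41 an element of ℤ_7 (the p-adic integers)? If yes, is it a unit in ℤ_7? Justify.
x ∈ ℤ_7^× (unit); v_7(x) = 0

ℤ_7 = {x ∈ ℚ_7 : v_7(x) ≥ 0} and ℤ_7^× = {x ∈ ℤ_7 : v_7(x) = 0}. Here v_7(41) = v_7(num) − v_7(den) = 0; compare against these criteria.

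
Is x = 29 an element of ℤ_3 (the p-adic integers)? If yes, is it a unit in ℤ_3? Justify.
x ∈ ℤ_3^× (unit); v_3(x) = 0

ℤ_3 = {x ∈ ℚ_3 : v_3(x) ≥ 0} and ℤ_3^× = {x ∈ ℤ_3 : v_3(x) = 0}. Here v_3(29) = v_3(num) − v_3(den) = 0; compare against these criteria.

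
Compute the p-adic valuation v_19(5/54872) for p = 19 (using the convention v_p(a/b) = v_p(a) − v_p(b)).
v_19(5/54872) = -3

Factor powers of 19 from the numerator and denominator of the reduced fraction: 5 = 19^0 · 5 and 54872 = 19^3 · 8. Apply v_p(a/b) = v_p(a) − v_p(b): v_19(5/54872) = 0 − 3 = -3.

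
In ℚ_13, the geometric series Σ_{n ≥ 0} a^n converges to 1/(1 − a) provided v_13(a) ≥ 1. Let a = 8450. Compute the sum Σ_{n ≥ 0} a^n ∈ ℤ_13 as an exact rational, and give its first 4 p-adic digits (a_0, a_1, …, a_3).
Σ a^n = 1/(1 − a) = -1/8449;  first 4 digits = (1, 0, 11, 3)

v_13(a) = 2 ≥ 1, so the series converges in ℤ_13 to 1/(1 − a) = 1/(1 − 8450) = -1/8449. Expand this rational in ℤ_13: compute digits iteratively via d_i = x_i mod 13, x_{i+1} = (x_i − d_i)/13. The first 4 digits are (1, 0, 11, 3).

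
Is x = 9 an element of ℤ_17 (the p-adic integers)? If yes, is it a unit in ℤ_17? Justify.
x ∈ ℤ_17^× (unit); v_17(x) = 0

ℤ_17 = {x ∈ ℚ_17 : v_17(x) ≥ 0} and ℤ_17^× = {x ∈ ℤ_17 : v_17(x) = 0}. Here v_17(9) = v_17(num) − v_17(den) = 0; compare against these criteria.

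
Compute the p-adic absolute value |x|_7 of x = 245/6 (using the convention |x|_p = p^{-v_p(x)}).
|245/6|_7 = 1/49

Step 1 — compute v_7(x) by factoring powers of 7 out of the numerator and denominator: v_7(245/6) = 2. Step 2 — apply |x|_p = p^{-v_p(x)} = 7^{-2} = 1/49.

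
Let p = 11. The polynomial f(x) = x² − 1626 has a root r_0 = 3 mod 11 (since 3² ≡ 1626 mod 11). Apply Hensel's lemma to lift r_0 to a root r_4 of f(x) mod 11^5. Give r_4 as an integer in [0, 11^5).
r_4 = 147832 (mod 161051)

Hensel's recurrence: r_{i+1} = r_i − f(r_i)·(f′(r_i))^{-1} mod 11^{i+2}, with f′(x) = 2x. Iterate:
  r_0 = 3 (mod 11)
  r_1 = 91 (mod 121)
  r_2 = 91 (mod 1331)
  r_3 = 1422 (mod 14641)
  r_4 = 147832 (mod 161051)
Final: r_4 = 147832, and one checks f(r_4) ≡ 0 mod 11^5.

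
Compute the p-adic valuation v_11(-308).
v_11(-308) = 1

v_11(n) is the largest exponent k such that 11^k divides n. Factor out: -308 = -11^1 · 28. (Sign doesn't affect v_p.) So v_11(-308) = 1.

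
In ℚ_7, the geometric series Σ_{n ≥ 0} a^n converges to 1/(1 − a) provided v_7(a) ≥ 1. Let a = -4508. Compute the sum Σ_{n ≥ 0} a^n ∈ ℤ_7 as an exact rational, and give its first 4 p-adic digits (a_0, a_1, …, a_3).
Σ a^n = 1/(1 − a) = 1/4509;  first 4 digits = (1, 0, 6, 0)

v_7(a) = 2 ≥ 1, so the series converges in ℤ_7 to 1/(1 − a) = 1/(1 − (-4508)) = 1/4509. Expand this rational in ℤ_7: compute digits iteratively via d_i = x_i mod 7, x_{i+1} = (x_i − d_i)/7. The first 4 digits are (1, 0, 6, 0).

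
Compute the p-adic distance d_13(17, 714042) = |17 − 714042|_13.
d_13(17, 714042) = 1/28561

Step 1 — x − y = 17 − 714042 = -714025. Step 2 — v_13(-714025) = 4 (factor: -714025 = −(13^4 · 25); the sign does not affect v_p). Step 3 — |x − y|_13 = 13^{-4} = 1/28561.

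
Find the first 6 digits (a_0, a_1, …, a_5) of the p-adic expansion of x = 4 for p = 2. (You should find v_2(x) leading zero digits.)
(a_0, …, a_5) = (0, 0, 1, 0, 0, 0)

v_2(4) = 2, so a_0 = ... = a_1 = 0. Factor out: x = 2^2 · u with u = 1 a unit in ℤ_2. Expand u iteratively via a_{v+i} = u_i mod 2, u_{i+1} = (u_i − a_{v+i})/2:
  u_0 = 1;  a_2 = 1;  u_1 = (u_0 − 1)/2 = 0
  u_1 = 0;  a_3 = 0;  u_2 = (u_1 − 0)/2 = 0
  u_2 = 0;  a_4 = 0;  u_3 = (u_2 − 0)/2 = 0
  u_3 = 0;  a_5 = 0;  u_4 = (u_3 − 0)/2 = 0
Digits: (0, 0, 1, 0, 0, 0).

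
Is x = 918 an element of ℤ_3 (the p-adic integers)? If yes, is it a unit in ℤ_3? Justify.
x ∈ ℤ_3 but not a unit; v_3(x) = 3 > 0

ℤ_3 = {x ∈ ℚ_3 : v_3(x) ≥ 0} and ℤ_3^× = {x ∈ ℤ_3 : v_3(x) = 0}. Here v_3(918) = v_3(num) − v_3(den) = 3; compare against these criteria.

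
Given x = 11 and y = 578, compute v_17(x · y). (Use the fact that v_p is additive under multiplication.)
v_17(6358) = 2

v_p(x) = 0 (factor: 11 = 17^0 · 11); v_p(y) = 2 (factor: 578 = 17^2 · 2). Additivity: v_p(xy) = v_p(x) + v_p(y) = 0 + 2 = 2. (Direct check: xy = 6358 = 17^2 · (22).)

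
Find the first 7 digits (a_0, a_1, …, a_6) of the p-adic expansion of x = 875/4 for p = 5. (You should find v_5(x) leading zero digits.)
(a_0, …, a_6) = (0, 0, 0, 3, 1, 1, 1)

v_5(875/4) = 3, so a_0 = ... = a_2 = 0. Factor out: x = 5^3 · u with u = 7/4 a unit in ℤ_5. Expand u iteratively via a_{v+i} = u_i mod 5, u_{i+1} = (u_i − a_{v+i})/5:
  u_0 = 7/4;  a_3 = 3;  u_1 = (u_0 − 3)/5 = -1/4
  u_1 = -1/4;  a_4 = 1;  u_2 = (u_1 − 1)/5 = -1/4
  u_2 = -1/4;  a_5 = 1;  u_3 = (u_2 − 1)/5 = -1/4
  u_3 = -1/4;  a_6 = 1;  u_4 = (u_3 − 1)/5 = -1/4
Digits: (0, 0, 0, 3, 1, 1, 1).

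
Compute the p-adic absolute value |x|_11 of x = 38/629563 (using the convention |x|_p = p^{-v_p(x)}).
|38/629563|_11 = 14641

Step 1 — compute v_11(x) by factoring powers of 11 out of the numerator and denominator: v_11(38/629563) = -4. Step 2 — apply |x|_p = p^{-v_p(x)} = 11^{4} = 14641.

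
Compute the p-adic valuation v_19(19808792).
v_19(19808792) = 5

v_19(n) is the largest exponent k such that 19^k divides n. Factor out: 19808792 = 19^5 · 8. (Sign doesn't affect v_p.) So v_19(19808792) = 5.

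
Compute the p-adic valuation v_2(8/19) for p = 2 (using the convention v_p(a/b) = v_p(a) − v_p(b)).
v_2(8/19) = 3

Factor powers of 2 from the numerator and denominator of the reduced fraction: 8 = 2^3 · 1 and 19 = 2^0 · 19. Apply v_p(a/b) = v_p(a) − v_p(b): v_2(8/19) = 3 − 0 = 3.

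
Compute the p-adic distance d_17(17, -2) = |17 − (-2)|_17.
d_17(17, -2) = 1

Step 1 — x − y = 17 − (-2) = 19. Step 2 — v_17(19) = 0 (factor: 19 = (17^0 · 19); the sign does not affect v_p). Step 3 — |x − y|_17 = 17^{0} = 1.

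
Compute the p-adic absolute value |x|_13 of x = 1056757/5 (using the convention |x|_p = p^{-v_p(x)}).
|1056757/5|_13 = 1/28561

Step 1 — compute v_13(x) by factoring powers of 13 out of the numerator and denominator: v_13(1056757/5) = 4. Step 2 — apply |x|_p = p^{-v_p(x)} = 13^{-4} = 1/28561.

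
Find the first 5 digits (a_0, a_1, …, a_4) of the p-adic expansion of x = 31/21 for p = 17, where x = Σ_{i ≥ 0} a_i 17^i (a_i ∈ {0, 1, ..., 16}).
(a_0, …, a_4) = (12, 1, 8, 6, 15)

v_17(31/21) = 0 (numerator and denominator both coprime to 17), so x ∈ ℤ_17^×. Compute digits iteratively via a_i = x_i mod 17, x_{i+1} = (x_i − a_i)/17, with x_0 = x:
  x_0 = 31/21;  a_0 = 12;  x_1 = (x_0 − 12)/17 = -13/21
  x_1 = -13/21;  a_1 = 1;  x_2 = (x_1 − 1)/17 = -2/21
  x_2 = -2/21;  a_2 = 8;  x_3 = (x_2 − 8)/17 = -10/21
  x_3 = -10/21;  a_3 = 6;  x_4 = (x_3 − 6)/17 = -8/21
  x_4 = -8/21;  a_4 = 15;  x_5 = (x_4 − 15)/17 = -19/21
Digits: (12, 1, 8, 6, 15).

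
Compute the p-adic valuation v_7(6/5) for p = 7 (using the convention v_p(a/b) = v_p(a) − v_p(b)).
v_7(6/5) = 0

Factor powers of 7 from the numerator and denominator of the reduced fraction: 6 = 7^0 · 6 and 5 = 7^0 · 5. Apply v_p(a/b) = v_p(a) − v_p(b): v_7(6/5) = 0 − 0 = 0.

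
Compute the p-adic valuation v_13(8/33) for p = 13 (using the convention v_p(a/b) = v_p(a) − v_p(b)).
v_13(8/33) = 0

Factor powers of 13 from the numerator and denominator of the reduced fraction: 8 = 13^0 · 8 and 33 = 13^0 · 33. Apply v_p(a/b) = v_p(a) − v_p(b): v_13(8/33) = 0 − 0 = 0.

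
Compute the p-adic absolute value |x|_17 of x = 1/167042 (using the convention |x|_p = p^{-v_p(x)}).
|1/167042|_17 = 83521

Step 1 — compute v_17(x) by factoring powers of 17 out of the numerator and denominator: v_17(1/167042) = -4. Step 2 — apply |x|_p = p^{-v_p(x)} = 17^{4} = 83521.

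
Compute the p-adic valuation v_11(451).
v_11(451) = 1

v_11(n) is the largest exponent k such that 11^k divides n. Factor out: 451 = 11^1 · 41. (Sign doesn't affect v_p.) So v_11(451) = 1.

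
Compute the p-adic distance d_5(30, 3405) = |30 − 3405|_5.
d_5(30, 3405) = 1/125

Step 1 — x − y = 30 − 3405 = -3375. Step 2 — v_5(-3375) = 3 (factor: -3375 = −(5^3 · 27); the sign does not affect v_p). Step 3 — |x − y|_5 = 5^{-3} = 1/125.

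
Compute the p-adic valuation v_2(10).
v_2(10) = 1

v_2(n) is the largest exponent k such that 2^k divides n. Factor out: 10 = 2^1 · 5. (Sign doesn't affect v_p.) So v_2(10) = 1.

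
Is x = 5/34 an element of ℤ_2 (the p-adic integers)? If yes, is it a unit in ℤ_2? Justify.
x ∉ ℤ_2 (v_2(x) = -1 < 0)

ℤ_2 = {x ∈ ℚ_2 : v_2(x) ≥ 0} and ℤ_2^× = {x ∈ ℤ_2 : v_2(x) = 0}. Here v_2(5/34) = v_2(num) − v_2(den) = -1; compare against these criteria.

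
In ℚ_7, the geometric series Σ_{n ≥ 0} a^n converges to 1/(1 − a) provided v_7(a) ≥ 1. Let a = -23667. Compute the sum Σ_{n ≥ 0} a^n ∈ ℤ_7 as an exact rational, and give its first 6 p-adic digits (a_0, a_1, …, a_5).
Σ a^n = 1/(1 − a) = 1/23668;  first 6 digits = (1, 0, 0, 1, 4, 5)

v_7(a) = 3 ≥ 1, so the series converges in ℤ_7 to 1/(1 − a) = 1/(1 − (-23667)) = 1/23668. Expand this rational in ℤ_7: compute digits iteratively via d_i = x_i mod 7, x_{i+1} = (x_i − d_i)/7. The first 6 digits are (1, 0, 0, 1, 4, 5).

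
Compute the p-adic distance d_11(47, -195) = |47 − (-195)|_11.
d_11(47, -195) = 1/121

Step 1 — x − y = 47 − (-195) = 242. Step 2 — v_11(242) = 2 (factor: 242 = (11^2 · 2); the sign does not affect v_p). Step 3 — |x − y|_11 = 11^{-2} = 1/121.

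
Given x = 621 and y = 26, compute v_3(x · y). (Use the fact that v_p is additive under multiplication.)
v_3(16146) = 3

v_p(x) = 3 (factor: 621 = 3^3 · 23); v_p(y) = 0 (factor: 26 = 3^0 · 26). Additivity: v_p(xy) = v_p(x) + v_p(y) = 3 + 0 = 3. (Direct check: xy = 16146 = 3^3 · (598).)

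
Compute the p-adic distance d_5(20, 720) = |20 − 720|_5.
d_5(20, 720) = 1/25

Step 1 — x − y = 20 − 720 = -700. Step 2 — v_5(-700) = 2 (factor: -700 = −(5^2 · 28); the sign does not affect v_p). Step 3 — |x − y|_5 = 5^{-2} = 1/25.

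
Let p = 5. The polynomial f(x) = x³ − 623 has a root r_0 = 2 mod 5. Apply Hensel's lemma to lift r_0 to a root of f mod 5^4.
r_3 = 322 (mod 625)

Hensel: r_{i+1} = r_i − f(r_i)/f′(r_i) mod 5^{i+2}, where f′(x) = 3x². Iterate:
  r_0 = 2 (mod 5)
  r_1 = 22 (mod 25)
  r_2 = 72 (mod 125)
  r_3 = 322 (mod 625)
Final: r = 322 with f(r) ≡ 0 mod 5^4.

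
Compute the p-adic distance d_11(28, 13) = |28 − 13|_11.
d_11(28, 13) = 1

Step 1 — x − y = 28 − 13 = 15. Step 2 — v_11(15) = 0 (factor: 15 = (11^0 · 15); the sign does not affect v_p). Step 3 — |x − y|_11 = 11^{0} = 1.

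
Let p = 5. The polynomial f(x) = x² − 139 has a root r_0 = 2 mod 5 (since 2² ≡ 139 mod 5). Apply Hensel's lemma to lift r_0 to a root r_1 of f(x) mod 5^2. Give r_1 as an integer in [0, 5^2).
r_1 = 17 (mod 25)

Hensel's recurrence: r_{i+1} = r_i − f(r_i)·(f′(r_i))^{-1} mod 5^{i+2}, with f′(x) = 2x. Iterate:
  r_0 = 2 (mod 5)
  r_1 = 17 (mod 25)
Final: r_1 = 17, and one checks f(r_1) ≡ 0 mod 5^2.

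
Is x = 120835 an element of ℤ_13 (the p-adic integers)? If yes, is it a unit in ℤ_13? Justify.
x ∈ ℤ_13 but not a unit; v_13(x) = 3 > 0

ℤ_13 = {x ∈ ℚ_13 : v_13(x) ≥ 0} and ℤ_13^× = {x ∈ ℤ_13 : v_13(x) = 0}. Here v_13(120835) = v_13(num) − v_13(den) = 3; compare against these criteria.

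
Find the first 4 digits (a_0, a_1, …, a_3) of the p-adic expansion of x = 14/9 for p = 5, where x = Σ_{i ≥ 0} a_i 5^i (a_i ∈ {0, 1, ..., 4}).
(a_0, …, a_3) = (1, 4, 2, 0)

v_5(14/9) = 0 (numerator and denominator both coprime to 5), so x ∈ ℤ_5^×. Compute digits iteratively via a_i = x_i mod 5, x_{i+1} = (x_i − a_i)/5, with x_0 = x:
  x_0 = 14/9;  a_0 = 1;  x_1 = (x_0 − 1)/5 = 1/9
  x_1 = 1/9;  a_1 = 4;  x_2 = (x_1 − 4)/5 = -7/9
  x_2 = -7/9;  a_2 = 2;  x_3 = (x_2 − 2)/5 = -5/9
  x_3 = -5/9;  a_3 = 0;  x_4 = (x_3 − 0)/5 = -1/9
Digits: (1, 4, 2, 0).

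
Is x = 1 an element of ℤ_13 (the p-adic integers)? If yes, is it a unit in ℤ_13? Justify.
x ∈ ℤ_13^× (unit); v_13(x) = 0

ℤ_13 = {x ∈ ℚ_13 : v_13(x) ≥ 0} and ℤ_13^× = {x ∈ ℤ_13 : v_13(x) = 0}. Here v_13(1) = v_13(num) − v_13(den) = 0; compare against these criteria.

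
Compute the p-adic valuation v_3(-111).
v_3(-111) = 1

v_3(n) is the largest exponent k such that 3^k divides n. Factor out: -111 = -3^1 · 37. (Sign doesn't affect v_p.) So v_3(-111) = 1.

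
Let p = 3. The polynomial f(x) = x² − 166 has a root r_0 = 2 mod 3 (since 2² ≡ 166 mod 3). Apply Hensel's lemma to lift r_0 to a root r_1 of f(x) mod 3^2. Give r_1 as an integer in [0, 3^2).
r_1 = 2 (mod 9)

Hensel's recurrence: r_{i+1} = r_i − f(r_i)·(f′(r_i))^{-1} mod 3^{i+2}, with f′(x) = 2x. Iterate:
  r_0 = 2 (mod 3)
  r_1 = 2 (mod 9)
Final: r_1 = 2, and one checks f(r_1) ≡ 0 mod 3^2.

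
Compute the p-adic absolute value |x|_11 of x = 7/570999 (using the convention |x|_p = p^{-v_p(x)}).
|7/570999|_11 = 14641

Step 1 — compute v_11(x) by factoring powers of 11 out of the numerator and denominator: v_11(7/570999) = -4. Step 2 — apply |x|_p = p^{-v_p(x)} = 11^{4} = 14641.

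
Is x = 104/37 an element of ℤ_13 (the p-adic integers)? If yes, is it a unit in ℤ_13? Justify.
x ∈ ℤ_13 but not a unit; v_13(x) = 1 > 0

ℤ_13 = {x ∈ ℚ_13 : v_13(x) ≥ 0} and ℤ_13^× = {x ∈ ℤ_13 : v_13(x) = 0}. Here v_13(104/37) = v_13(num) − v_13(den) = 1; compare against these criteria.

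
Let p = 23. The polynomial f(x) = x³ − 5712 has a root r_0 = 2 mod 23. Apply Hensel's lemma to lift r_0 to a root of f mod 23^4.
r_3 = 197089 (mod 279841)

Hensel: r_{i+1} = r_i − f(r_i)/f′(r_i) mod 23^{i+2}, where f′(x) = 3x². Iterate:
  r_0 = 2 (mod 23)
  r_1 = 301 (mod 529)
  r_2 = 2417 (mod 12167)
  r_3 = 197089 (mod 279841)
Final: r = 197089 with f(r) ≡ 0 mod 23^4.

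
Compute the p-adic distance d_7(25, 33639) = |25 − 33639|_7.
d_7(25, 33639) = 1/16807

Step 1 — x − y = 25 − 33639 = -33614. Step 2 — v_7(-33614) = 5 (factor: -33614 = −(7^5 · 2); the sign does not affect v_p). Step 3 — |x − y|_7 = 7^{-5} = 1/16807.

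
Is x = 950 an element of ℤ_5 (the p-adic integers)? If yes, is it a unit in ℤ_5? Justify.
x ∈ ℤ_5 but not a unit; v_5(x) = 2 > 0

ℤ_5 = {x ∈ ℚ_5 : v_5(x) ≥ 0} and ℤ_5^× = {x ∈ ℤ_5 : v_5(x) = 0}. Here v_5(950) = v_5(num) − v_5(den) = 2; compare against these criteria.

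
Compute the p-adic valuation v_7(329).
v_7(329) = 1

v_7(n) is the largest exponent k such that 7^k divides n. Factor out: 329 = 7^1 · 47. (Sign doesn't affect v_p.) So v_7(329) = 1.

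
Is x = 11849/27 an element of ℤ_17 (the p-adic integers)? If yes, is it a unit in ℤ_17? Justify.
x ∈ ℤ_17 but not a unit; v_17(x) = 2 > 0

ℤ_17 = {x ∈ ℚ_17 : v_17(x) ≥ 0} and ℤ_17^× = {x ∈ ℤ_17 : v_17(x) = 0}. Here v_17(11849/27) = v_17(num) − v_17(den) = 2; compare against these criteria.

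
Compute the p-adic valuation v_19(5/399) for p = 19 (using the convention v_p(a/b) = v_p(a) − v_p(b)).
v_19(5/399) = -1

Factor powers of 19 from the numerator and denominator of the reduced fraction: 5 = 19^0 · 5 and 399 = 19^1 · 21. Apply v_p(a/b) = v_p(a) − v_p(b): v_19(5/399) = 0 − 1 = -1.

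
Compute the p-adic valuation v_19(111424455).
v_19(111424455) = 5

v_19(n) is the largest exponent k such that 19^k divides n. Factor out: 111424455 = 19^5 · 45. (Sign doesn't affect v_p.) So v_19(111424455) = 5.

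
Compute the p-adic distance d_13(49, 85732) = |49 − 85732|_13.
d_13(49, 85732) = 1/28561

Step 1 — x − y = 49 − 85732 = -85683. Step 2 — v_13(-85683) = 4 (factor: -85683 = −(13^4 · 3); the sign does not affect v_p). Step 3 — |x − y|_13 = 13^{-4} = 1/28561.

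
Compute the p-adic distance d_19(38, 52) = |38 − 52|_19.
d_19(38, 52) = 1

Step 1 — x − y = 38 − 52 = -14. Step 2 — v_19(-14) = 0 (factor: -14 = −(19^0 · 14); the sign does not affect v_p). Step 3 — |x − y|_19 = 19^{0} = 1.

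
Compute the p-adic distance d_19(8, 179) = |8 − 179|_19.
d_19(8, 179) = 1/19

Step 1 — x − y = 8 − 179 = -171. Step 2 — v_19(-171) = 1 (factor: -171 = −(19^1 · 9); the sign does not affect v_p). Step 3 — |x − y|_19 = 19^{-1} = 1/19.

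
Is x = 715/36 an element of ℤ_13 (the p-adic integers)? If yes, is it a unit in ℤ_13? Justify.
x ∈ ℤ_13 but not a unit; v_13(x) = 1 > 0

ℤ_13 = {x ∈ ℚ_13 : v_13(x) ≥ 0} and ℤ_13^× = {x ∈ ℤ_13 : v_13(x) = 0}. Here v_13(715/36) = v_13(num) − v_13(den) = 1; compare against these criteria.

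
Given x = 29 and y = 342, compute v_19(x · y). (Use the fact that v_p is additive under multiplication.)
v_19(9918) = 1

v_p(x) = 0 (factor: 29 = 19^0 · 29); v_p(y) = 1 (factor: 342 = 19^1 · 18). Additivity: v_p(xy) = v_p(x) + v_p(y) = 0 + 1 = 1. (Direct check: xy = 9918 = 19^1 · (522).)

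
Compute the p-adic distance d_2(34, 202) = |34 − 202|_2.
d_2(34, 202) = 1/8

Step 1 — x − y = 34 − 202 = -168. Step 2 — v_2(-168) = 3 (factor: -168 = −(2^3 · 21); the sign does not affect v_p). Step 3 — |x − y|_2 = 2^{-3} = 1/8.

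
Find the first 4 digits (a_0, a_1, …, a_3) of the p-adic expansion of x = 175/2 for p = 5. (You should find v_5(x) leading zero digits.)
(a_0, …, a_3) = (0, 0, 1, 3)

v_5(175/2) = 2, so a_0 = ... = a_1 = 0. Factor out: x = 5^2 · u with u = 7/2 a unit in ℤ_5. Expand u iteratively via a_{v+i} = u_i mod 5, u_{i+1} = (u_i − a_{v+i})/5:
  u_0 = 7/2;  a_2 = 1;  u_1 = (u_0 − 1)/5 = 1/2
  u_1 = 1/2;  a_3 = 3;  u_2 = (u_1 − 3)/5 = -1/2
Digits: (0, 0, 1, 3).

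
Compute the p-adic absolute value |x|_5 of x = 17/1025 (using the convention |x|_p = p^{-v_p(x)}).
|17/1025|_5 = 25

Step 1 — compute v_5(x) by factoring powers of 5 out of the numerator and denominator: v_5(17/1025) = -2. Step 2 — apply |x|_p = p^{-v_p(x)} = 5^{2} = 25.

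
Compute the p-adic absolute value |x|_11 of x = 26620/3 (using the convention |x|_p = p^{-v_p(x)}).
|26620/3|_11 = 1/1331

Step 1 — compute v_11(x) by factoring powers of 11 out of the numerator and denominator: v_11(26620/3) = 3. Step 2 — apply |x|_p = p^{-v_p(x)} = 11^{-3} = 1/1331.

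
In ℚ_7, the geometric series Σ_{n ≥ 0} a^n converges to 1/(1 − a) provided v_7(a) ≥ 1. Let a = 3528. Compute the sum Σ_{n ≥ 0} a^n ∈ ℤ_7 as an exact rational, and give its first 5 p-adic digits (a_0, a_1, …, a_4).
Σ a^n = 1/(1 − a) = -1/3527;  first 5 digits = (1, 0, 2, 3, 5)

v_7(a) = 2 ≥ 1, so the series converges in ℤ_7 to 1/(1 − a) = 1/(1 − 3528) = -1/3527. Expand this rational in ℤ_7: compute digits iteratively via d_i = x_i mod 7, x_{i+1} = (x_i − d_i)/7. The first 5 digits are (1, 0, 2, 3, 5).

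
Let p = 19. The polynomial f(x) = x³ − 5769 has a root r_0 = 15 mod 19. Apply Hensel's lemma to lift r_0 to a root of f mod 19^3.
r_2 = 4081 (mod 6859)

Hensel: r_{i+1} = r_i − f(r_i)/f′(r_i) mod 19^{i+2}, where f′(x) = 3x². Iterate:
  r_0 = 15 (mod 19)
  r_1 = 110 (mod 361)
  r_2 = 4081 (mod 6859)
Final: r = 4081 with f(r) ≡ 0 mod 19^3.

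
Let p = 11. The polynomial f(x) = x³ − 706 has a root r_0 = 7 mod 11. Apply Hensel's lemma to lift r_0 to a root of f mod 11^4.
r_3 = 5089 (mod 14641)

Hensel: r_{i+1} = r_i − f(r_i)/f′(r_i) mod 11^{i+2}, where f′(x) = 3x². Iterate:
  r_0 = 7 (mod 11)
  r_1 = 7 (mod 121)
  r_2 = 1096 (mod 1331)
  r_3 = 5089 (mod 14641)
Final: r = 5089 with f(r) ≡ 0 mod 11^4.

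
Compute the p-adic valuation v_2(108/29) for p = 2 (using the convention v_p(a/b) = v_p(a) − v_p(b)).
v_2(108/29) = 2

Factor powers of 2 from the numerator and denominator of the reduced fraction: 108 = 2^2 · 27 and 29 = 2^0 · 29. Apply v_p(a/b) = v_p(a) − v_p(b): v_2(108/29) = 2 − 0 = 2.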